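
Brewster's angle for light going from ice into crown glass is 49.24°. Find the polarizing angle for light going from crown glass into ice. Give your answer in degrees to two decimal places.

tan θ_B' = n₁/n₂ = 1/tan θ_B, so θ_B' = 90° − θ_B.
θ_B' = 90° − 49.24° = 40.76°.

θ_B' ≈ 40.76°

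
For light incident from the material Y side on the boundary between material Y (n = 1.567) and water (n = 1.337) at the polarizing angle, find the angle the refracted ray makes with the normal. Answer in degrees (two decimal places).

tan θ_B = n₂/n₁ = 1.337/1.567 = 0.8532, so θ_B = 40.47°.
The refracted ray is perpendicular to the reflected ray, so θ_t = 90° − θ_B = 49.53°.

θ_t ≈ 49.53°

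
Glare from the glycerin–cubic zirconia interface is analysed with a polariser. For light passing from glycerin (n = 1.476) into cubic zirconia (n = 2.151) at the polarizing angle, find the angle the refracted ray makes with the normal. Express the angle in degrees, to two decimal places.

tan θ_B = n₂/n₁ = 2.151/1.476 = 1.4573, so θ_B = 55.54°.
At Brewster's angle the reflected and refracted rays are perpendicular, so θ_t = 90° − θ_B = 90° − 55.54° = 34.46°.

θ_t ≈ 34.46°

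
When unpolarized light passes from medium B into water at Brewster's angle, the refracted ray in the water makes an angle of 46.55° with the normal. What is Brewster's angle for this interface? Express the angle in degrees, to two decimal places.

θ_B ≈ 43.45°

At Brewster's angle the reflected and refracted rays are perpendicular, so θ_B + θ_t = 90°.
θ_B = 90° − 46.55° = 43.45°.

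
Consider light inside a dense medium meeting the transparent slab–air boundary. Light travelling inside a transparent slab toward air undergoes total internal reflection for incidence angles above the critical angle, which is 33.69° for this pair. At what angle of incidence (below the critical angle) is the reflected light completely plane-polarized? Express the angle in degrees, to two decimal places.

θ_B ≈ 29.02°

n₂/n₁ = sin θ_c = sin 33.69° = 0.5547.
tan θ_B equals the same ratio, so θ_B = arctan(0.5547) = 29.02°.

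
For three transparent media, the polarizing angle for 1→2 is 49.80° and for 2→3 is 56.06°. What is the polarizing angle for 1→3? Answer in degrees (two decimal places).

θ_B ≈ 60.37°

Each Brewster angle gives a ratio: n₂/n₁ = tan 49.80° = 1.1833, n₃/n₂ = tan 56.06° = 1.4859.
So n₃/n₁ = (n₂/n₁)(n₃/n₂) = 1.1833 × 1.4859 = 1.7583.
θ_B(1→3) = arctan(1.7583) = 60.37°.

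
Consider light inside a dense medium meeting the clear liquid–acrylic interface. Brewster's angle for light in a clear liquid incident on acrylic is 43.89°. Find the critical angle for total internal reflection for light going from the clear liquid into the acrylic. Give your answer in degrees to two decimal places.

θ_c ≈ 74.15°

n₂/n₁ = tan 43.89° = 0.9620; the critical angle satisfies sin θ_c = n₂/n₁.
θ_c = arcsin(0.9620) = 74.15°.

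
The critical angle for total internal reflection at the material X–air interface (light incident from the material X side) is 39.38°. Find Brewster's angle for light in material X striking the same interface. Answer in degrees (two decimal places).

At the critical angle sin θ_c = n₂/n₁, giving n₂/n₁ = sin 39.38° = 0.6345.
Then tan θ_B = n₂/n₁ = 0.6345, so θ_B = arctan 0.6345 = 32.39°.

θ_B ≈ 32.39°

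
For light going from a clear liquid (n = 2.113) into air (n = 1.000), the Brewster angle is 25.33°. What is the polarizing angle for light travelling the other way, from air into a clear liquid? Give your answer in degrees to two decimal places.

The two Brewster angles are complementary: θ_B' = 90° − θ_B = 90° − 25.33° = 64.67°.

θ_B' ≈ 64.67°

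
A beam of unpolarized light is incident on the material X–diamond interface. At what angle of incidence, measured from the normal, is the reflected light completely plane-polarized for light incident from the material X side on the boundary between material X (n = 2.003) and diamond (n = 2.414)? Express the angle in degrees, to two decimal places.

tan θ_B = n₂/n₁ = 2.414/2.003 = 1.2052. Taking the arctangent, θ_B = 50.32°.

θ_B ≈ 50.32°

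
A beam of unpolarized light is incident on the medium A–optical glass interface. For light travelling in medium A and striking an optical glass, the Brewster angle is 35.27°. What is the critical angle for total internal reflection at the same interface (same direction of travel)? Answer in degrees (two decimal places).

θ_c ≈ 45.01°

From Brewster, n₂/n₁ = tan θ_B = tan 35.27° = 0.7073.
Then sin θ_c = n₂/n₁ = 0.7073, so θ_c = arcsin 0.7073 = 45.01°.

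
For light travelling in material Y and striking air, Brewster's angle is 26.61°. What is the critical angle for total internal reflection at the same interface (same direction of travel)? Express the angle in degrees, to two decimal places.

tan θ_B = n₂/n₁ = tan 26.61° = 0.5010.
Total internal reflection: sin θ_c = n₂/n₁ = 0.5010.
θ_c = arcsin(0.5010) = 30.06°.

θ_c ≈ 30.06°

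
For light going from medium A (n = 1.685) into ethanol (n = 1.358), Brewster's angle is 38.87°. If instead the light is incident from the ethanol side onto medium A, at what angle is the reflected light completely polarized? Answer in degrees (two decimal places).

θ_B' ≈ 51.13°

tan θ_B' = n₁/n₂ = 1/tan θ_B, so θ_B' = 90° − θ_B.
θ_B' = 90° − 38.87° = 51.13°.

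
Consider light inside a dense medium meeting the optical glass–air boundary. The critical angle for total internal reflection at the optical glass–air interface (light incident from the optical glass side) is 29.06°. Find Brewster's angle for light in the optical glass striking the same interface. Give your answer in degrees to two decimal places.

θ_B ≈ 25.91°

sin θ_c = n₂/n₁, so n₂/n₁ = sin 29.06° = 0.4857.
Brewster: tan θ_B = n₂/n₁ = 0.4857.
θ_B = arctan(0.4857) = 25.91°.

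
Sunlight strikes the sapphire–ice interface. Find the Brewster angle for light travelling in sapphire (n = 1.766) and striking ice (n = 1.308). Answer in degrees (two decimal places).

θ_B ≈ 36.53°

The reflected p-component vanishes when tan θ_B = n₂/n₁.
Brewster's condition: tan θ_B = n₂/n₁ = 1.308/1.766 = 0.7407.
So θ_B = arctan 0.7407 = 36.53°.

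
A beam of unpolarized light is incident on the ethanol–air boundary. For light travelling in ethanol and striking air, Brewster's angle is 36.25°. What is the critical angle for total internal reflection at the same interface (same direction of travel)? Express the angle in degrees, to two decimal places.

From Brewster, n₂/n₁ = tan θ_B = tan 36.25° = 0.7332.
Then sin θ_c = n₂/n₁ = 0.7332, so θ_c = arcsin 0.7332 = 47.16°.

θ_c ≈ 47.16°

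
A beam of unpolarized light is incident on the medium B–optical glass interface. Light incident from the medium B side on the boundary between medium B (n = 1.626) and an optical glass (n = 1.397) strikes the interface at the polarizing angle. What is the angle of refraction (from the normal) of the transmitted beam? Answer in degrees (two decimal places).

θ_t ≈ 49.33°

tan θ_B = n₂/n₁ = 1.397/1.626 = 0.8592, so θ_B = 40.67°.
The refracted ray is perpendicular to the reflected ray, so θ_t = 90° − θ_B = 49.33°.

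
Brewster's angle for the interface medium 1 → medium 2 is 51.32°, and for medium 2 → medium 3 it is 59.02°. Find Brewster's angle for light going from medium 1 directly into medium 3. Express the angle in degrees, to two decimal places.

Each Brewster angle gives a ratio: n₂/n₁ = tan 51.32° = 1.2491, n₃/n₂ = tan 59.02° = 1.6656.
Multiplying, n₃/n₁ = 1.2491 × 1.6656 = 2.0805, and θ_B(1→3) = arctan 2.0805 = 64.33°.

θ_B ≈ 64.33°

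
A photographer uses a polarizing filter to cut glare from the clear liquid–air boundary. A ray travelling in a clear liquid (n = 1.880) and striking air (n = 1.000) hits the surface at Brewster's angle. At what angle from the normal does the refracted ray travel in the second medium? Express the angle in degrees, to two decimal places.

θ_t ≈ 61.99°

θ_B = arctan(n₂/n₁) = arctan(1.000/1.880) = 28.01°.
Since θ_B + θ_t = 90° at Brewster incidence, θ_t = 90° − 28.01° = 61.99°.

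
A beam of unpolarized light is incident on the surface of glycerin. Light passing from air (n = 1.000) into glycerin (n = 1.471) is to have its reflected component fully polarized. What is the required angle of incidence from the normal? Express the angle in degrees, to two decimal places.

θ_B ≈ 55.79°

Brewster's condition: tan θ_B = n₂/n₁ = 1.471/1.000 = 1.4710.
θ_B = arctan(1.4710) = 55.79°.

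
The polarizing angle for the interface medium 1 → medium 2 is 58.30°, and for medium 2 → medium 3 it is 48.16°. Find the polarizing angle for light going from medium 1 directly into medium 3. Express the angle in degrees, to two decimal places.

θ_B ≈ 61.06°

Each Brewster angle gives a ratio: n₂/n₁ = tan 58.30° = 1.6191, n₃/n₂ = tan 48.16° = 1.1169.
n₃/n₁ = 1.8084. Then tan θ_B(1→3) = n₃/n₁, so θ_B(1→3) = arctan(1.8084) = 61.06°.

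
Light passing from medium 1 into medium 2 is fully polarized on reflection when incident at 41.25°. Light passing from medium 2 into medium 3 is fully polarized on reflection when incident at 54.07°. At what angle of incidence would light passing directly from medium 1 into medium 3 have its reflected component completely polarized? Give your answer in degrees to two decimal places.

θ_B ≈ 50.43°

n₂/n₁ = tan 41.25° = 0.8770 and n₃/n₂ = tan 54.07° = 1.3799.
So n₃/n₁ = (n₂/n₁)(n₃/n₂) = 0.8770 × 1.3799 = 1.2102.
θ_B(1→3) = arctan(1.2102) = 50.43°.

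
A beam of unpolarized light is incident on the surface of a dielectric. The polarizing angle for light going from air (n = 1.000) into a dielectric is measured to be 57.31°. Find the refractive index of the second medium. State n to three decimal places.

Brewster's law: tan θ_B = n₂/n₁ (light incident in air, refracted into a dielectric).
n₂ = n₁ tan θ_B = 1.000 × tan 57.31° = 1.558.

n ≈ 1.558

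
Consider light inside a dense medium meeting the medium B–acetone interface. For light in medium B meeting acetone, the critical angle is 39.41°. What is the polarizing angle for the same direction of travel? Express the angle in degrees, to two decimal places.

At the critical angle sin θ_c = n₂/n₁, giving n₂/n₁ = sin 39.41° = 0.6349.
Then tan θ_B = n₂/n₁ = 0.6349, so θ_B = arctan 0.6349 = 32.41°.

θ_B ≈ 32.41°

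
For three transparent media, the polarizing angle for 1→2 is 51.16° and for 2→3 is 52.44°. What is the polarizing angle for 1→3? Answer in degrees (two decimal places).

θ_B ≈ 58.24°

tan θ_B(1→2) = n₂/n₁ = tan 51.16° = 1.2420.
tan θ_B(2→3) = n₃/n₂ = tan 52.44° = 1.3004.
Multiplying, n₃/n₁ = 1.2420 × 1.3004 = 1.6151, and θ_B(1→3) = arctan 1.6151 = 58.24°.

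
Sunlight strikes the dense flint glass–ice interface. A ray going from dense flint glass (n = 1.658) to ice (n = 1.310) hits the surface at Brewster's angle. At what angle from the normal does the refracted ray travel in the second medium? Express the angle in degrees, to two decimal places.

θ_t ≈ 51.69°

tan θ_B = n₂/n₁ = 1.310/1.658 = 0.7901, so θ_B = 38.31°.
Since θ_B + θ_t = 90° at Brewster incidence, θ_t = 90° − 38.31° = 51.69°.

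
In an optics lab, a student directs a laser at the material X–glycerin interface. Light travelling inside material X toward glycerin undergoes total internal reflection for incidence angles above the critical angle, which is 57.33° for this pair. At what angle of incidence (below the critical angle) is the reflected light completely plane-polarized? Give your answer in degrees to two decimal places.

θ_B ≈ 40.09°

At the critical angle sin θ_c = n₂/n₁, giving n₂/n₁ = sin 57.33° = 0.8418.
Then tan θ_B = n₂/n₁ = 0.8418, so θ_B = arctan 0.8418 = 40.09°.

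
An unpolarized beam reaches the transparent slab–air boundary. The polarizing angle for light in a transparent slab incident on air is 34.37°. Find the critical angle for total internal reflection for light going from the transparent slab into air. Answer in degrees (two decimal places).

θ_c ≈ 43.15°

From Brewster, n₂/n₁ = tan θ_B = tan 34.37° = 0.6839.
Then sin θ_c = n₂/n₁ = 0.6839, so θ_c = arcsin 0.6839 = 43.15°.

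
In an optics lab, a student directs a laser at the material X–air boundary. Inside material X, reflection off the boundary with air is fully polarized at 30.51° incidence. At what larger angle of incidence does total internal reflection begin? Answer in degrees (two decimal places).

tan θ_B = n₂/n₁ = tan 30.51° = 0.5893.
Total internal reflection: sin θ_c = n₂/n₁ = 0.5893.
θ_c = arcsin(0.5893) = 36.11°.

θ_c ≈ 36.11°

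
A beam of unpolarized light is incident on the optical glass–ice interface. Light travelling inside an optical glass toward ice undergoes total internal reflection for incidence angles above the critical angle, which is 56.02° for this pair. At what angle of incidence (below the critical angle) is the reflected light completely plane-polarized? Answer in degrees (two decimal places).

θ_B ≈ 39.67°

n₂/n₁ = sin θ_c = sin 56.02° = 0.8292.
tan θ_B equals the same ratio, so θ_B = arctan(0.8292) = 39.67°.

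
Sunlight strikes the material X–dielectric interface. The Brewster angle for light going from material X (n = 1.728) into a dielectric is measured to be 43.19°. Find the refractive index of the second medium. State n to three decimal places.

n ≈ 1.622

Full polarization of the reflected beam means tan θ_B = n₂/n₁, where n₁ is the incident medium (material X).
n₂ = n₁ tan θ_B = 1.728 × tan 43.19° = 1.622.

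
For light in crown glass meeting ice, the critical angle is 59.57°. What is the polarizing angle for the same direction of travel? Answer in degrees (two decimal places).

θ_B ≈ 40.77°

At the critical angle sin θ_c = n₂/n₁, giving n₂/n₁ = sin 59.57° = 0.8622.
Then tan θ_B = n₂/n₁ = 0.8622, so θ_B = arctan 0.8622 = 40.77°.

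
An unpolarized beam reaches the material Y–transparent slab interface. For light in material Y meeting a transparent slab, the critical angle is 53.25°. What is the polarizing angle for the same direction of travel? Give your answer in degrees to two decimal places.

sin θ_c = n₂/n₁, so n₂/n₁ = sin 53.25° = 0.8013.
Brewster: tan θ_B = n₂/n₁ = 0.8013.
θ_B = arctan(0.8013) = 38.70°.

θ_B ≈ 38.70°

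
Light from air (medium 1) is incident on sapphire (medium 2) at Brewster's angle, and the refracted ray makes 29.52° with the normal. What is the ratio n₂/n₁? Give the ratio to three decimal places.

n₂/n₁ ≈ 1.766

At Brewster incidence θ_B = 90° − θ_t = 90° − 29.52° = 60.48°.
Then n₂/n₁ = tan θ_B = tan 60.48° = 1.766.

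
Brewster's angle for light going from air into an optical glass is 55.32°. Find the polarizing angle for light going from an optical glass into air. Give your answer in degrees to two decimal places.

Reversing the direction swaps n₁ and n₂, so tan θ_B' = 1/tan θ_B and θ_B' = 90° − θ_B.
Hence θ_B' = 90° − 55.32° = 34.68°.

θ_B' ≈ 34.68°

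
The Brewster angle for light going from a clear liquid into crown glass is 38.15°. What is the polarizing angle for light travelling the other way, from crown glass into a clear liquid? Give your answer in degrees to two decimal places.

Reversing the direction swaps n₁ and n₂, so tan θ_B' = 1/tan θ_B and θ_B' = 90° − θ_B.
Hence θ_B' = 90° − 38.15° = 51.85°.

θ_B' ≈ 51.85°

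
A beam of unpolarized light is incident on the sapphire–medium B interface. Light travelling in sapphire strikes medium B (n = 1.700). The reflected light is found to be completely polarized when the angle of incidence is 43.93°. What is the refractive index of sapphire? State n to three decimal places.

Full polarization of the reflected beam means tan θ_B = n₂/n₁, where n₁ is the incident medium (sapphire).
n₁ = n₂ / tan θ_B = 1.700 / tan 43.93° = 1.765.

n ≈ 1.765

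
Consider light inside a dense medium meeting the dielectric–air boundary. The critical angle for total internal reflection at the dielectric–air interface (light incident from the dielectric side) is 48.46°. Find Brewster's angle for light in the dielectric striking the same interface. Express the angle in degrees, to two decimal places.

At the critical angle sin θ_c = n₂/n₁, giving n₂/n₁ = sin 48.46° = 0.7485.
Then tan θ_B = n₂/n₁ = 0.7485, so θ_B = arctan 0.7485 = 36.81°.

θ_B ≈ 36.81°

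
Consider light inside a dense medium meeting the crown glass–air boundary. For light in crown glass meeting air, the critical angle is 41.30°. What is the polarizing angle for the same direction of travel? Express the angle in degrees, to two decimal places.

θ_B ≈ 33.42°

sin θ_c = n₂/n₁, so n₂/n₁ = sin 41.30° = 0.6600.
Brewster: tan θ_B = n₂/n₁ = 0.6600.
θ_B = arctan(0.6600) = 33.42°.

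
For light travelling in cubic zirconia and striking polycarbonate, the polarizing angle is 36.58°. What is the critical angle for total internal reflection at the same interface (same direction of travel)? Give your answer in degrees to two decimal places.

From Brewster, n₂/n₁ = tan θ_B = tan 36.58° = 0.7421.
Then sin θ_c = n₂/n₁ = 0.7421, so θ_c = arcsin 0.7421 = 47.91°.

θ_c ≈ 47.91°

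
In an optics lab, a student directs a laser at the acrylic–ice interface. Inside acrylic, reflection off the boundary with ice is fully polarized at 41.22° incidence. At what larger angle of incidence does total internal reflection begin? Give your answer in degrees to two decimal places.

From Brewster, n₂/n₁ = tan θ_B = tan 41.22° = 0.8761.
Then sin θ_c = n₂/n₁ = 0.8761, so θ_c = arcsin 0.8761 = 61.17°.

θ_c ≈ 61.17°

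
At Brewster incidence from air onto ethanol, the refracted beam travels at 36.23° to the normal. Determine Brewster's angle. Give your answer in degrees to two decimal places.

At Brewster's angle the reflected and refracted rays are perpendicular, so θ_B + θ_t = 90°.
θ_B = 90° − 36.23° = 53.77°.

θ_B ≈ 53.77°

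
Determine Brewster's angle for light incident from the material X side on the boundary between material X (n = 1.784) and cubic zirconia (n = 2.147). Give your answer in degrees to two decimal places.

θ_B ≈ 50.28°

tan θ_B = n₂/n₁ = 2.147/1.784 = 1.2035.
So θ_B = arctan 1.2035 = 50.28°.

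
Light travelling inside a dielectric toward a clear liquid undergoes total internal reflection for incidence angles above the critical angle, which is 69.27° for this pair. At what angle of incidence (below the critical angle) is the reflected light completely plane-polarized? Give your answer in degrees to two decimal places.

θ_B ≈ 43.08°

At the critical angle sin θ_c = n₂/n₁, giving n₂/n₁ = sin 69.27° = 0.9353.
Then tan θ_B = n₂/n₁ = 0.9353, so θ_B = arctan 0.9353 = 43.08°.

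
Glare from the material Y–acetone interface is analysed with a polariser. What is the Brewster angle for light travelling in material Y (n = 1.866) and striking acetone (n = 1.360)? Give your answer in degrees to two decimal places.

θ_B ≈ 36.09°

Here n₂/n₁ = 1.360/1.866 = 0.7288, and Brewster's law gives tan θ_B = n₂/n₁.
So θ_B = arctan 0.7288 = 36.09°.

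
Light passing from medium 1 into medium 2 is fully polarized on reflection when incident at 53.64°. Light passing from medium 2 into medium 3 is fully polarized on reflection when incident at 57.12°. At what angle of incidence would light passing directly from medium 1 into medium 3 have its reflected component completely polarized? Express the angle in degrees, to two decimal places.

n₂/n₁ = tan 53.64° = 1.3584 and n₃/n₂ = tan 57.12° = 1.5469.
Multiplying, n₃/n₁ = 1.3584 × 1.5469 = 2.1013, and θ_B(1→3) = arctan 2.1013 = 64.55°.

θ_B ≈ 64.55°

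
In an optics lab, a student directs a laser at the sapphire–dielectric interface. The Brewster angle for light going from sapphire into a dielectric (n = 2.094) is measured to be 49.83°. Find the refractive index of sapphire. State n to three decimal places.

Full polarization of the reflected beam means tan θ_B = n₂/n₁, where n₁ is the incident medium (sapphire).
n₁ = n₂ / tan θ_B = 2.094 / tan 49.83° = 1.768.

n ≈ 1.768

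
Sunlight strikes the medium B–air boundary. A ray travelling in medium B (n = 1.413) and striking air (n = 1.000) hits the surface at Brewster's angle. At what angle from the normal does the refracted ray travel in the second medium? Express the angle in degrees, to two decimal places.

θ_t ≈ 54.71°

θ_B = arctan(n₂/n₁) = arctan(1.000/1.413) = 35.29°.
At Brewster's angle the reflected and refracted rays are perpendicular, so θ_t = 90° − θ_B = 90° − 35.29° = 54.71°.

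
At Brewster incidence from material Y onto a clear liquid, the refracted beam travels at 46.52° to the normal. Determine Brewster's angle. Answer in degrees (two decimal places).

θ_B ≈ 43.48°

Since the reflected and refracted rays are at right angles at the polarizing angle, θ_B + θ_t = 90°.
θ_B = 90° − 46.52° = 43.48°.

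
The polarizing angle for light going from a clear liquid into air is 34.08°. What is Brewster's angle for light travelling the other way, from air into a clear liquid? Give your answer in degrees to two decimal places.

θ_B' ≈ 55.92°

The two Brewster angles are complementary: θ_B' = 90° − θ_B = 90° − 34.08° = 55.92°.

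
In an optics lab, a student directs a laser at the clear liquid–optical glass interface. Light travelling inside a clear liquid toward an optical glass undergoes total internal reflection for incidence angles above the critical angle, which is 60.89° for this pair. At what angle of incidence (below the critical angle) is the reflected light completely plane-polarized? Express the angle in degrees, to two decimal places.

sin θ_c = n₂/n₁, so n₂/n₁ = sin 60.89° = 0.8737.
Brewster: tan θ_B = n₂/n₁ = 0.8737.
θ_B = arctan(0.8737) = 41.14°.

θ_B ≈ 41.14°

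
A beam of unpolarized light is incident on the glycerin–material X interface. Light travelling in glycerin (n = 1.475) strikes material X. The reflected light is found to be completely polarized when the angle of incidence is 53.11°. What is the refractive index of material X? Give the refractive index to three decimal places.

Full polarization of the reflected beam means tan θ_B = n₂/n₁, where n₁ is the incident medium (glycerin).
n₂ = n₁ tan θ_B = 1.475 × tan 53.11° = 1.965.

n ≈ 1.965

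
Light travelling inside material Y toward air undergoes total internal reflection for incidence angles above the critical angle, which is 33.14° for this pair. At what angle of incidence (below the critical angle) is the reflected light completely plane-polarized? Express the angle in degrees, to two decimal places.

At the critical angle sin θ_c = n₂/n₁, giving n₂/n₁ = sin 33.14° = 0.5467.
Then tan θ_B = n₂/n₁ = 0.5467, so θ_B = arctan 0.5467 = 28.66°.

θ_B ≈ 28.66°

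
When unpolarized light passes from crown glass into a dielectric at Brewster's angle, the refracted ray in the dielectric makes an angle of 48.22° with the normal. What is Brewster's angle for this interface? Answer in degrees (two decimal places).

θ_B ≈ 41.78°

Since the reflected and refracted rays are at right angles at the polarizing angle, θ_B + θ_t = 90°.
θ_B = 90° − 48.22° = 41.78°.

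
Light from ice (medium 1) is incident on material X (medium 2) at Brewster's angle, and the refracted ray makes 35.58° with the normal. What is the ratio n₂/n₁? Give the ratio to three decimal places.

θ_B + θ_t = 90°, so θ_B = 90° − 35.58° = 54.42°.
tan θ_B = n₂/n₁, so n₂/n₁ = tan 54.42° = 1.398.

n₂/n₁ ≈ 1.398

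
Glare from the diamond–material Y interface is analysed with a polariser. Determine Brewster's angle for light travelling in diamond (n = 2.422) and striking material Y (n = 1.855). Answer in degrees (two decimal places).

Brewster's condition: tan θ_B = n₂/n₁ = 1.855/2.422 = 0.7659. Taking the arctangent, θ_B = 37.45°.

θ_B ≈ 37.45°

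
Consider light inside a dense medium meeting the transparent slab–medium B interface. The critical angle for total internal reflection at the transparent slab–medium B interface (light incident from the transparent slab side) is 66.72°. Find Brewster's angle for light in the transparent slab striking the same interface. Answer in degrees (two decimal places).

sin θ_c = n₂/n₁, so n₂/n₁ = sin 66.72° = 0.9186.
Brewster: tan θ_B = n₂/n₁ = 0.9186.
θ_B = arctan(0.9186) = 42.57°.

θ_B ≈ 42.57°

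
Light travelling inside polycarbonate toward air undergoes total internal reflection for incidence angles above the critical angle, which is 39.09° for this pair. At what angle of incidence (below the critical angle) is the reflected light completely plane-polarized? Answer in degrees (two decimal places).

At the critical angle sin θ_c = n₂/n₁, giving n₂/n₁ = sin 39.09° = 0.6305.
Then tan θ_B = n₂/n₁ = 0.6305, so θ_B = arctan 0.6305 = 32.23°.

θ_B ≈ 32.23°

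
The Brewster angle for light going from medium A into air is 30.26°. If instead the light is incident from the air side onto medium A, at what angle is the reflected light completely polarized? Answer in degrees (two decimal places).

Reversing the direction swaps n₁ and n₂, so tan θ_B' = 1/tan θ_B and θ_B' = 90° − θ_B.
Hence θ_B' = 90° − 30.26° = 59.74°.

θ_B' ≈ 59.74°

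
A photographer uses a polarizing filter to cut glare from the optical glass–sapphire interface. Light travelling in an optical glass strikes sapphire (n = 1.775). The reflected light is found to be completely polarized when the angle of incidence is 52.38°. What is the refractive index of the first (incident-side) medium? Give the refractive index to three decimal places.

n ≈ 1.368

Full polarization of the reflected beam means tan θ_B = n₂/n₁, where n₁ is the incident medium (an optical glass).
n₁ = n₂ / tan θ_B = 1.775 / tan 52.38° = 1.368.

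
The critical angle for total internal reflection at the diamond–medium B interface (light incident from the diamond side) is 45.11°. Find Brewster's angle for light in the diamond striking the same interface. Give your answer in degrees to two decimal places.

sin θ_c = n₂/n₁, so n₂/n₁ = sin 45.11° = 0.7085.
Brewster: tan θ_B = n₂/n₁ = 0.7085.
θ_B = arctan(0.7085) = 35.32°.

θ_B ≈ 35.32°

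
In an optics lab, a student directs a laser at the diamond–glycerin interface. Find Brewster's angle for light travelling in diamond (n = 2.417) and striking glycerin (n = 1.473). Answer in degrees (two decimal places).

θ_B ≈ 31.36°

The reflected p-component vanishes when tan θ_B = n₂/n₁.
Here n₂/n₁ = 1.473/2.417 = 0.6094, and Brewster's law gives tan θ_B = n₂/n₁.
θ_B = arctan(0.6094) = 31.36°.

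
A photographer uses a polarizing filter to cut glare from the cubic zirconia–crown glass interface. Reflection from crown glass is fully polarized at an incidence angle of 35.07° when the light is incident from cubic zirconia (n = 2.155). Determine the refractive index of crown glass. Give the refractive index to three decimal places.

n ≈ 1.513

At Brewster's angle, tan θ_B = n₂/n₁ with n₁ on the incident side (cubic zirconia) and n₂ on the transmitted side (crown glass).
n₂ = n₁ tan θ_B = 2.155 × tan 35.07° = 1.513.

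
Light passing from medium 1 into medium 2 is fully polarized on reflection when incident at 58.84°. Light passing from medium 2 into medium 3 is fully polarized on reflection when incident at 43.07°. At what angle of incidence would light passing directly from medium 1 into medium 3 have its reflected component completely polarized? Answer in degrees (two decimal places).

tan θ_B(1→2) = n₂/n₁ = tan 58.84° = 1.6538.
tan θ_B(2→3) = n₃/n₂ = tan 43.07° = 0.9348.
Multiplying, n₃/n₁ = 1.6538 × 0.9348 = 1.5460, and θ_B(1→3) = arctan 1.5460 = 57.10°.

θ_B ≈ 57.10°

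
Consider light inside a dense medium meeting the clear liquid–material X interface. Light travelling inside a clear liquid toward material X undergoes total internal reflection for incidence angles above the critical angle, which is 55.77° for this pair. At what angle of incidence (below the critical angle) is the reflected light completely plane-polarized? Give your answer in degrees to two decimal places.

θ_B ≈ 39.58°

At the critical angle sin θ_c = n₂/n₁, giving n₂/n₁ = sin 55.77° = 0.8268.
Then tan θ_B = n₂/n₁ = 0.8268, so θ_B = arctan 0.8268 = 39.58°.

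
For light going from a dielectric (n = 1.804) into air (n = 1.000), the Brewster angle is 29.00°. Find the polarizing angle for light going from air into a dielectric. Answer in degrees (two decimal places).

θ_B' ≈ 61.00°

tan θ_B' = n₁/n₂ = 1/tan θ_B, so θ_B' = 90° − θ_B.
θ_B' = 90° − 29.00° = 61.00°.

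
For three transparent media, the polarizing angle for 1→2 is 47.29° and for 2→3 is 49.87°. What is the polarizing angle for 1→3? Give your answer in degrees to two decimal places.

θ_B ≈ 52.11°

tan θ_B(1→2) = n₂/n₁ = tan 47.29° = 1.0833.
tan θ_B(2→3) = n₃/n₂ = tan 49.87° = 1.1863.
Multiplying, n₃/n₁ = 1.0833 × 1.1863 = 1.2851, and θ_B(1→3) = arctan 1.2851 = 52.11°.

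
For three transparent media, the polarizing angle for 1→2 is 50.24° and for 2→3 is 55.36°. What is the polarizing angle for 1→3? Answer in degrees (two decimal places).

Each Brewster angle gives a ratio: n₂/n₁ = tan 50.24° = 1.2019, n₃/n₂ = tan 55.36° = 1.4474.
Multiplying, n₃/n₁ = 1.2019 × 1.4474 = 1.7397, and θ_B(1→3) = arctan 1.7397 = 60.11°.

θ_B ≈ 60.11°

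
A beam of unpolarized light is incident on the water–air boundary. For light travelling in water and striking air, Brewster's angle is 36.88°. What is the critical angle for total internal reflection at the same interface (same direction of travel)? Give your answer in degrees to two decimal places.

n₂/n₁ = tan 36.88° = 0.7503; the critical angle satisfies sin θ_c = n₂/n₁.
θ_c = arcsin(0.7503) = 48.61°.

θ_c ≈ 48.61°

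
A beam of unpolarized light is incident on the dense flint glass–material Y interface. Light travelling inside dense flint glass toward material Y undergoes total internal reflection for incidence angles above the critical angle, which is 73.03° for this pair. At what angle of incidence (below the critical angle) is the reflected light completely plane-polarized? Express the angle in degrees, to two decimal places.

θ_B ≈ 43.73°

n₂/n₁ = sin θ_c = sin 73.03° = 0.9565.
tan θ_B equals the same ratio, so θ_B = arctan(0.9565) = 43.73°.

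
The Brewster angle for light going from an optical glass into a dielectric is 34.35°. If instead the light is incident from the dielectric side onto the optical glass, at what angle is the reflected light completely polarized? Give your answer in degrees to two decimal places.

θ_B' ≈ 55.65°

Reversing the direction swaps n₁ and n₂, so tan θ_B' = 1/tan θ_B and θ_B' = 90° − θ_B.
Hence θ_B' = 90° − 34.35° = 55.65°.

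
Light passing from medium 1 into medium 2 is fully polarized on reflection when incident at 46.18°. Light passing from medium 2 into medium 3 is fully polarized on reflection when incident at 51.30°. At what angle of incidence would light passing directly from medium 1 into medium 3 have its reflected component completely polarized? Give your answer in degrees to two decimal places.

Each Brewster angle gives a ratio: n₂/n₁ = tan 46.18° = 1.0421, n₃/n₂ = tan 51.30° = 1.2482.
n₃/n₁ = 1.3007. Then tan θ_B(1→3) = n₃/n₁, so θ_B(1→3) = arctan(1.3007) = 52.45°.

θ_B ≈ 52.45°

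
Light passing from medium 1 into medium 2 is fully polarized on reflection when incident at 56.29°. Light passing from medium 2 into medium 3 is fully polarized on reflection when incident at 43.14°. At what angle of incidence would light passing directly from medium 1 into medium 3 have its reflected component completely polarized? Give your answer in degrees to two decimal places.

tan θ_B(1→2) = n₂/n₁ = tan 56.29° = 1.4989.
tan θ_B(2→3) = n₃/n₂ = tan 43.14° = 0.9371.
Multiplying, n₃/n₁ = 1.4989 × 0.9371 = 1.4046, and θ_B(1→3) = arctan 1.4046 = 54.55°.

θ_B ≈ 54.55°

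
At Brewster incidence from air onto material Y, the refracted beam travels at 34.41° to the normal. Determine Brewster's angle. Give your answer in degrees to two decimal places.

θ_B ≈ 55.59°

At Brewster's angle the reflected and refracted rays are perpendicular, so θ_B + θ_t = 90°.
So θ_B = 90° − θ_t = 90° − 34.41° = 55.59°.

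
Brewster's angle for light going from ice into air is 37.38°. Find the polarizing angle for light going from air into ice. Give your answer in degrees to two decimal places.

Reversing the direction swaps n₁ and n₂, so tan θ_B' = 1/tan θ_B and θ_B' = 90° − θ_B.
Hence θ_B' = 90° − 37.38° = 52.62°.

θ_B' ≈ 52.62°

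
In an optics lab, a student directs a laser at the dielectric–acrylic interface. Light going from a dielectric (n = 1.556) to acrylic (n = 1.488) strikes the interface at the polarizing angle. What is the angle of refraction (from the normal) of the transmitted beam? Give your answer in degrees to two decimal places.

tan θ_B = n₂/n₁ = 1.488/1.556 = 0.9563, so θ_B = 43.72°.
At Brewster's angle the reflected and refracted rays are perpendicular, so θ_t = 90° − θ_B = 90° − 43.72° = 46.28°.

θ_t ≈ 46.28°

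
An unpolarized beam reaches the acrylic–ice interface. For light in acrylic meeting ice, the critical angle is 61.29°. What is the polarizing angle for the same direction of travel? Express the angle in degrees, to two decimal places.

θ_B ≈ 41.25°

n₂/n₁ = sin θ_c = sin 61.29° = 0.8771.
tan θ_B equals the same ratio, so θ_B = arctan(0.8771) = 41.25°.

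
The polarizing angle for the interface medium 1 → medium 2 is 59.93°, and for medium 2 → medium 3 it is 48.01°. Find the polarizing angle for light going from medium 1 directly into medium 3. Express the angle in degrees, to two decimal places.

n₂/n₁ = tan 59.93° = 1.7272 and n₃/n₂ = tan 48.01° = 1.1110.
So n₃/n₁ = (n₂/n₁)(n₃/n₂) = 1.7272 × 1.1110 = 1.9189.
θ_B(1→3) = arctan(1.9189) = 62.47°.

θ_B ≈ 62.47°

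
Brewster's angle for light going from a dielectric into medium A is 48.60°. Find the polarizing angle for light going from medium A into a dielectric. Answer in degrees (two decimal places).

θ_B' ≈ 41.40°

The two Brewster angles are complementary: θ_B' = 90° − θ_B = 90° − 48.60° = 41.40°.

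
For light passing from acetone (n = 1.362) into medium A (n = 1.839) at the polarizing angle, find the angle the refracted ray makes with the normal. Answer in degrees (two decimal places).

First find Brewster's angle: tan θ_B = 1.839/1.362 = 1.3502, giving θ_B = 53.48°.
Since θ_B + θ_t = 90° at Brewster incidence, θ_t = 90° − 53.48° = 36.52°.

θ_t ≈ 36.52°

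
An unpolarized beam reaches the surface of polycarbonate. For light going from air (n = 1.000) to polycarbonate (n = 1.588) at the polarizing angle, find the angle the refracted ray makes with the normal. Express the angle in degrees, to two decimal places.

θ_t ≈ 32.20°

First find Brewster's angle: tan θ_B = 1.588/1.000 = 1.5880, giving θ_B = 57.80°.
At Brewster's angle the reflected and refracted rays are perpendicular, so θ_t = 90° − θ_B = 90° − 57.80° = 32.20°.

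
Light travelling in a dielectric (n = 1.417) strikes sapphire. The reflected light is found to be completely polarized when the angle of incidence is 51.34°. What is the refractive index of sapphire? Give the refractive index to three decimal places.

Full polarization of the reflected beam means tan θ_B = n₂/n₁, where n₁ is the incident medium (a dielectric).
n₂ = n₁ tan θ_B = 1.417 × tan 51.34° = 1.771.

n ≈ 1.771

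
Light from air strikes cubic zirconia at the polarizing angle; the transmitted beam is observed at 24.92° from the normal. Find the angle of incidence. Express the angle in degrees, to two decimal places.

Brewster's condition makes the reflected and refracted beams perpendicular: θ_B + θ_t = 90°.
So θ_B = 90° − θ_t = 90° − 24.92° = 65.08°.

θ_B ≈ 65.08°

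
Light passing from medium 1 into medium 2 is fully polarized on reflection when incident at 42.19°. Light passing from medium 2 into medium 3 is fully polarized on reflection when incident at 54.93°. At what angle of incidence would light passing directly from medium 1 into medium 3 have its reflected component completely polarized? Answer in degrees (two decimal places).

θ_B ≈ 52.24°

n₂/n₁ = tan 42.19° = 0.9064 and n₃/n₂ = tan 54.93° = 1.4244.
n₃/n₁ = 1.2912. Then tan θ_B(1→3) = n₃/n₁, so θ_B(1→3) = arctan(1.2912) = 52.24°.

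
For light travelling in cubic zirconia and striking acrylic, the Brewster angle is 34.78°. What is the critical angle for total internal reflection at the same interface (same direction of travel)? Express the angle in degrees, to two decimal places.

From Brewster, n₂/n₁ = tan θ_B = tan 34.78° = 0.6945.
Then sin θ_c = n₂/n₁ = 0.6945, so θ_c = arcsin 0.6945 = 43.99°.

θ_c ≈ 43.99°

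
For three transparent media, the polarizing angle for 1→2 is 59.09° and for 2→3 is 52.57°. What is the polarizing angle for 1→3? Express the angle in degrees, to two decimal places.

θ_B ≈ 65.38°

Each Brewster angle gives a ratio: n₂/n₁ = tan 59.09° = 1.6702, n₃/n₂ = tan 52.57° = 1.3065.
So n₃/n₁ = (n₂/n₁)(n₃/n₂) = 1.6702 × 1.3065 = 2.1822.
θ_B(1→3) = arctan(2.1822) = 65.38°.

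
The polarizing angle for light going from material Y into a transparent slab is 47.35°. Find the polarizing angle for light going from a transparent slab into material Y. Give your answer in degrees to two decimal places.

θ_B' ≈ 42.65°

The two Brewster angles are complementary: θ_B' = 90° − θ_B = 90° − 47.35° = 42.65°.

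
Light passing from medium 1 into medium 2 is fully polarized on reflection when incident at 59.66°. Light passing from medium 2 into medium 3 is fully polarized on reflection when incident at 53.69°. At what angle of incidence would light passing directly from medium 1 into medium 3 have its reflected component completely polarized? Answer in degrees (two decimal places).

tan θ_B(1→2) = n₂/n₁ = tan 59.66° = 1.7086.
tan θ_B(2→3) = n₃/n₂ = tan 53.69° = 1.3608.
So n₃/n₁ = (n₂/n₁)(n₃/n₂) = 1.7086 × 1.3608 = 2.3251.
θ_B(1→3) = arctan(2.3251) = 66.73°.

θ_B ≈ 66.73°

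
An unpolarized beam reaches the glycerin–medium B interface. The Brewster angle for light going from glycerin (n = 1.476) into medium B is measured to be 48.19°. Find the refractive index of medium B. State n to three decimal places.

Brewster's law: tan θ_B = n₂/n₁ (light incident in glycerin, refracted into medium B).
n₂ = n₁ tan θ_B = 1.476 × tan 48.19° = 1.650.

n ≈ 1.650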